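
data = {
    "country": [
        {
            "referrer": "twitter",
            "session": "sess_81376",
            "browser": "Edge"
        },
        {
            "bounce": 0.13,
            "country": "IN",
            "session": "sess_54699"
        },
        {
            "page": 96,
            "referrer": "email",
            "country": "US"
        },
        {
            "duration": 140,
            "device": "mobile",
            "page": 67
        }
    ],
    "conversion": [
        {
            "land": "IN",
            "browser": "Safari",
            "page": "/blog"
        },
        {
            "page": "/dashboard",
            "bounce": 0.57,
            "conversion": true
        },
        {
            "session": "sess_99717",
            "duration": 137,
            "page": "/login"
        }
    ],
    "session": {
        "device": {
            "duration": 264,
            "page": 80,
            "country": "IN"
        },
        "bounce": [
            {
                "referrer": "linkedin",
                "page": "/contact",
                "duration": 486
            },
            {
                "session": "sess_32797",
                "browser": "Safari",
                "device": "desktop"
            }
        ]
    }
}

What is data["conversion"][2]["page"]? "/login"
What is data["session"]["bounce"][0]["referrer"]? "linkedin"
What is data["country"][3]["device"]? "mobile"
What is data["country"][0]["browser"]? "Edge"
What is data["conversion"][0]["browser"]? "Safari"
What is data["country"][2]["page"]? 96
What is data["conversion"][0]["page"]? "/blog"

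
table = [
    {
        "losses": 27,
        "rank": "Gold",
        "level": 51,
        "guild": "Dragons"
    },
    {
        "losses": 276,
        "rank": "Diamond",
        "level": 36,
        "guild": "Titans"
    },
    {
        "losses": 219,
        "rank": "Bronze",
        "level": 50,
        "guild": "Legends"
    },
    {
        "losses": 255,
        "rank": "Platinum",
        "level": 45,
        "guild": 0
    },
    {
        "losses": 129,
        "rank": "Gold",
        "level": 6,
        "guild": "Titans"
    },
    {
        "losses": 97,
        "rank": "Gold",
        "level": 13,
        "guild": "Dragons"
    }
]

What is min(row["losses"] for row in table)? 27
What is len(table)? 6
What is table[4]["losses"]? 129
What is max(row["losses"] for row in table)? 276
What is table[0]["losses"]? 27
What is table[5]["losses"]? 97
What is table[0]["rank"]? "Gold"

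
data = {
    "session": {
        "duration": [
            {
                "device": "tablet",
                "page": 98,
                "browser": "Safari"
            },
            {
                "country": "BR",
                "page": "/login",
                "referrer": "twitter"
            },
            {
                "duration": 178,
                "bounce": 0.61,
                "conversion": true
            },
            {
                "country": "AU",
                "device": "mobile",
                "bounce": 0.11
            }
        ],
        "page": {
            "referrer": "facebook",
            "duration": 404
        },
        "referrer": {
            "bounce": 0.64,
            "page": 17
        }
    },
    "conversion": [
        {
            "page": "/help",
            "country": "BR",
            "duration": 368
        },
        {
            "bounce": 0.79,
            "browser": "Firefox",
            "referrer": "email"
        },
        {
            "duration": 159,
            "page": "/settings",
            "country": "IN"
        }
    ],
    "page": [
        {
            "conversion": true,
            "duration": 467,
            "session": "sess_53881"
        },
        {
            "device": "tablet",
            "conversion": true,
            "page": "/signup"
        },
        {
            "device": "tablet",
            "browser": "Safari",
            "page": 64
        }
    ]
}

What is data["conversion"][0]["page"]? "/help"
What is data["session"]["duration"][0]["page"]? 98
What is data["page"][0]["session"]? "sess_53881"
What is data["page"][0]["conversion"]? True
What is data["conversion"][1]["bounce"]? 0.79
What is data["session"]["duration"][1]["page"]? "/login"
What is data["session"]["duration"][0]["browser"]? "Safari"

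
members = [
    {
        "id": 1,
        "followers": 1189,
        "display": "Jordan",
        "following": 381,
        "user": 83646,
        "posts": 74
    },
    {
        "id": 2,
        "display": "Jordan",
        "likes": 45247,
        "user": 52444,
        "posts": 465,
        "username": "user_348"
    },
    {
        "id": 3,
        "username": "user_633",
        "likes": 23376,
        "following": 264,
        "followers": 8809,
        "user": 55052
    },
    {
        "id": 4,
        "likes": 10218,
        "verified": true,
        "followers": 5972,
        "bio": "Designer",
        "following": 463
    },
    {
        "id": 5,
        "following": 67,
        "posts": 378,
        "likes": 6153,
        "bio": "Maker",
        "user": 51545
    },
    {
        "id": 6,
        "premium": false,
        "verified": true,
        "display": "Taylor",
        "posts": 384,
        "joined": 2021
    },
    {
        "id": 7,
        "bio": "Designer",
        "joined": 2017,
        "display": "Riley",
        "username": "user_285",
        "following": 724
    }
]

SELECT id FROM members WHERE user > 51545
[1, 2, 3]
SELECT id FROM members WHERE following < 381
[3, 5]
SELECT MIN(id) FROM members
1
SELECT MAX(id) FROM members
7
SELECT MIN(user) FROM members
51545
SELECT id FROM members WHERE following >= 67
[1, 3, 4, 5, 7]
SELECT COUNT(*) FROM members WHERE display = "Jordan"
2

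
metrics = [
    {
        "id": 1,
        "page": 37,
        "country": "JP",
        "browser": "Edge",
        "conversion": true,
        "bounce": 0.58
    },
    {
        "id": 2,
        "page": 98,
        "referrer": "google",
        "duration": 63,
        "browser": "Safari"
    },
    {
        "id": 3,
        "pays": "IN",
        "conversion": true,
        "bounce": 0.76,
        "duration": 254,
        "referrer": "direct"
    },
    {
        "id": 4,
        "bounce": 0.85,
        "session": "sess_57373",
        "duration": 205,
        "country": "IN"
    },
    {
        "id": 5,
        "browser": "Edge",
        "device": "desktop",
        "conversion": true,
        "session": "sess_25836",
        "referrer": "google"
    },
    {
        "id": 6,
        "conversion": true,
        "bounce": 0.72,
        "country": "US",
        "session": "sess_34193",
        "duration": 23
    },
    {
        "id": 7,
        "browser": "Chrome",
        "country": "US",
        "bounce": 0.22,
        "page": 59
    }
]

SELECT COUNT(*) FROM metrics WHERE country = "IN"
1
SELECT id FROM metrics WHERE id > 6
[7]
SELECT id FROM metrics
[1, 2, 3, 4, 5, 6, 7]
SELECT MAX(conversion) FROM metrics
True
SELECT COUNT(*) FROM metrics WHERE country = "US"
2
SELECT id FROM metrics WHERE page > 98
[]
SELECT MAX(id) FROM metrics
7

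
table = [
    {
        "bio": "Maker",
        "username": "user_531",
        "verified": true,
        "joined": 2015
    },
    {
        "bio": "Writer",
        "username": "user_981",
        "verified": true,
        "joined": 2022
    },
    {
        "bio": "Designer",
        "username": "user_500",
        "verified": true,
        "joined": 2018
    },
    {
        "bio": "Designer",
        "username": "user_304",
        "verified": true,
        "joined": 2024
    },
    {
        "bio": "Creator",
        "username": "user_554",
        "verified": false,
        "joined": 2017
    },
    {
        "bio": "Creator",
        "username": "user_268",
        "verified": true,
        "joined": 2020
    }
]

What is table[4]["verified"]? False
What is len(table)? 6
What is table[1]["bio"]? "Writer"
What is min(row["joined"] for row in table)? 2015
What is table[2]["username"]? "user_500"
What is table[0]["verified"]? True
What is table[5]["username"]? "user_268"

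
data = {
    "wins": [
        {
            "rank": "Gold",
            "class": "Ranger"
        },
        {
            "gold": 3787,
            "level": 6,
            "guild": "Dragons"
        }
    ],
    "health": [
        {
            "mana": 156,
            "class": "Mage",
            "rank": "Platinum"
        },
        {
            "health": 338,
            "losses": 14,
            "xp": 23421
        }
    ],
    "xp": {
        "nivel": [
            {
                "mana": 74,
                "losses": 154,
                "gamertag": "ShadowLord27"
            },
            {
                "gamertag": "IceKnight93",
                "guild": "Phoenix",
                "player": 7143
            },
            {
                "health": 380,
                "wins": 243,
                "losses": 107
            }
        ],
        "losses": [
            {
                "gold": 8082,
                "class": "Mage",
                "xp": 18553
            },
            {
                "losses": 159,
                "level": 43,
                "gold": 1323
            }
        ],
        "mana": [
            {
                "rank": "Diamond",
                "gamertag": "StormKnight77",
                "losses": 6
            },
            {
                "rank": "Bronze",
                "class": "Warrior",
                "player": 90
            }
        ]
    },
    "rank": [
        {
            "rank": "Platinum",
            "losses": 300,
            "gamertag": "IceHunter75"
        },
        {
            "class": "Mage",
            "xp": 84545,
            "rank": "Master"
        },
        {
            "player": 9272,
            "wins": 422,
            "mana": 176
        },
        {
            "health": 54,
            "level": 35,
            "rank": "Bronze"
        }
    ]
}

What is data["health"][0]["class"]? "Mage"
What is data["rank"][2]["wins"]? 422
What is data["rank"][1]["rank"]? "Master"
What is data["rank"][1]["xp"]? 84545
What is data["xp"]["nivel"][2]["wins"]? 243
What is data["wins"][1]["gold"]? 3787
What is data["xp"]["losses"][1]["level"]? 43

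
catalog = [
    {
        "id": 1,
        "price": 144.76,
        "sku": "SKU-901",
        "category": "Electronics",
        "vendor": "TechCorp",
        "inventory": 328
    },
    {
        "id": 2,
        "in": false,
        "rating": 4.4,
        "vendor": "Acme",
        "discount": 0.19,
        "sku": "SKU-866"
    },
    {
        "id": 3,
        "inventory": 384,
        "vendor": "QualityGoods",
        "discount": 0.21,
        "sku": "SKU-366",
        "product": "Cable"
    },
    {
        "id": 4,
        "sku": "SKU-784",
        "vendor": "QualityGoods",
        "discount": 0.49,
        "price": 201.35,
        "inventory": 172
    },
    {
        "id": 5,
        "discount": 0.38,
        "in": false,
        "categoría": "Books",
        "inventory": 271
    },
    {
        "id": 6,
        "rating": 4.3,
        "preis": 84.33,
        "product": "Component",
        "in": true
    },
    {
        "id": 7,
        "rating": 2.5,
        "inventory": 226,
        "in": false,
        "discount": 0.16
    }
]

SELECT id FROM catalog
[1, 2, 3, 4, 5, 6, 7]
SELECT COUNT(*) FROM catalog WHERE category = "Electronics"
1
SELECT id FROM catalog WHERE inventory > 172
[1, 3, 5, 7]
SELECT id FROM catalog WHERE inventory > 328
[3]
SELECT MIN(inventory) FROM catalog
172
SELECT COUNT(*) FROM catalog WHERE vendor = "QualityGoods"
2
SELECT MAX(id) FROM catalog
7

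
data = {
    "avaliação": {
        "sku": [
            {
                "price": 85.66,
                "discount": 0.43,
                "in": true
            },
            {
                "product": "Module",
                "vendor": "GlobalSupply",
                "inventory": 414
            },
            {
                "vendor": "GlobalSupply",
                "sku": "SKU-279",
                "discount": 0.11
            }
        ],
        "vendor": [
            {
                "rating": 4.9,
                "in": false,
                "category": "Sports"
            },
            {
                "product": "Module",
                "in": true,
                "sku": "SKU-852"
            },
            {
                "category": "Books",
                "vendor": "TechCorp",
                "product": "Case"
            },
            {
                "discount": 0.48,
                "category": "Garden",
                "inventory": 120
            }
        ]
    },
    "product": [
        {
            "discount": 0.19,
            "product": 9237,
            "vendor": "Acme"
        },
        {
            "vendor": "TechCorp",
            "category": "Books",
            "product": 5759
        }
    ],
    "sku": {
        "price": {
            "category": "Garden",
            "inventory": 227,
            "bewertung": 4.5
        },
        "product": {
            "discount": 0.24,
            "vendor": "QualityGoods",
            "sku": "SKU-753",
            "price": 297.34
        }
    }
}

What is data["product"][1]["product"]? 5759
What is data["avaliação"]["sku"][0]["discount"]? 0.43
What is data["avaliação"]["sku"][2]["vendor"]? "GlobalSupply"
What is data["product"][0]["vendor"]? "Acme"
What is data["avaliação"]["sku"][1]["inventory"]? 414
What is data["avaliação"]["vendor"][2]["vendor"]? "TechCorp"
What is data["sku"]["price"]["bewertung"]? 4.5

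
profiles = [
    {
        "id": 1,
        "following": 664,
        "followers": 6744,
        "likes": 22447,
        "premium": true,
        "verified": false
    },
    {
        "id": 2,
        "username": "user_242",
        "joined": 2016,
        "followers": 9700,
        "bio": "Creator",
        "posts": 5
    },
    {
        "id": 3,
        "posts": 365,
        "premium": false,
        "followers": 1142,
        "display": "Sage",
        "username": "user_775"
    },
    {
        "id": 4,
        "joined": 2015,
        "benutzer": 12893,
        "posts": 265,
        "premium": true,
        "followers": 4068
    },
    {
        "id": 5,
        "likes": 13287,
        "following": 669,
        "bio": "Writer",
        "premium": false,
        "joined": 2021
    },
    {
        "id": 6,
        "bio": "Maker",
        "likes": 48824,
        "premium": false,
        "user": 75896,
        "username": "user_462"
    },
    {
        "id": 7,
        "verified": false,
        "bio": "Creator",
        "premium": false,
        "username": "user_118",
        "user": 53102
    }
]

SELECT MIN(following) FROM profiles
664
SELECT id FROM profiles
[1, 2, 3, 4, 5, 6, 7]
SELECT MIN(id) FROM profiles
1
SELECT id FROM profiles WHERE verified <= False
[1, 7]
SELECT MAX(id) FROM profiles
7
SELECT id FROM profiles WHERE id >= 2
[2, 3, 4, 5, 6, 7]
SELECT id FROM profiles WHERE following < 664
[]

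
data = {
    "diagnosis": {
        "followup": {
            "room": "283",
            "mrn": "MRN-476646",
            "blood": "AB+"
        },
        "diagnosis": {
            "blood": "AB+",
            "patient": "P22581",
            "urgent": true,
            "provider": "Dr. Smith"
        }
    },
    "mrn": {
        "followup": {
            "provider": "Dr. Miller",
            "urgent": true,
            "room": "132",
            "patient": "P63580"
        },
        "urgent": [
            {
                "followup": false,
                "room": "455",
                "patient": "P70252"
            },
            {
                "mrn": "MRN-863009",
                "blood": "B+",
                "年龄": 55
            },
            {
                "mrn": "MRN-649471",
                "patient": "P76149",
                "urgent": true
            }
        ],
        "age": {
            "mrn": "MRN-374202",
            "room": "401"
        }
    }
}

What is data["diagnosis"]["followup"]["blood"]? "AB+"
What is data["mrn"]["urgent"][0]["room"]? "455"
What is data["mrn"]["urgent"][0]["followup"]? False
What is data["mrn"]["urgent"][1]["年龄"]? 55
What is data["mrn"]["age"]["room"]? "401"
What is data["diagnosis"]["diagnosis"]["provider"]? "Dr. Smith"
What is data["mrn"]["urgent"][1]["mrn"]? "MRN-863009"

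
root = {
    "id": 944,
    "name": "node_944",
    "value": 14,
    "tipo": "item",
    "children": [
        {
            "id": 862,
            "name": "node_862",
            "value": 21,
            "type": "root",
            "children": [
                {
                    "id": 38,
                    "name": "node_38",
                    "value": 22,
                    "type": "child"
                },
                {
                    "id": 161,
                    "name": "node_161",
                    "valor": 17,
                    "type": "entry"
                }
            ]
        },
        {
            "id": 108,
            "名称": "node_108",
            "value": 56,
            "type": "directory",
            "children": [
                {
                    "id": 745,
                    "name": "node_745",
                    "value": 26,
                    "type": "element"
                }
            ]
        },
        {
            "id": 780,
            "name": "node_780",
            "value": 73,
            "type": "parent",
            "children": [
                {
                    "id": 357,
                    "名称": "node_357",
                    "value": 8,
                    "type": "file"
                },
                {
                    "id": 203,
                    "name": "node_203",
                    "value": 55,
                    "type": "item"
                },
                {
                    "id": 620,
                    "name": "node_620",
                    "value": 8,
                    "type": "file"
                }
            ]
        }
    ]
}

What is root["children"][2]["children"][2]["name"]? "node_620"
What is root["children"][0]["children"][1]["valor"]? 17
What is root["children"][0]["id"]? 862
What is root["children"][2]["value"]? 73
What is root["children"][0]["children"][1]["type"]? "entry"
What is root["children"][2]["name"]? "node_780"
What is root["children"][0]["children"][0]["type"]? "child"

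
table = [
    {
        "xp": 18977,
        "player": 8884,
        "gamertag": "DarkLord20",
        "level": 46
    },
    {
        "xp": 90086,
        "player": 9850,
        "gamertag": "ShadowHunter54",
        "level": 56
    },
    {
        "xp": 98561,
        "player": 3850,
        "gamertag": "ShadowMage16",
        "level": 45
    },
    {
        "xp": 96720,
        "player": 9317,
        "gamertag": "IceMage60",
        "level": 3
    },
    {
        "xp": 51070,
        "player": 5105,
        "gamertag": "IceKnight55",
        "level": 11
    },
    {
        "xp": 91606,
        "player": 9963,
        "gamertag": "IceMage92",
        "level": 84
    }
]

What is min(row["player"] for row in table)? 3850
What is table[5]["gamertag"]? "IceMage92"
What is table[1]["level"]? 56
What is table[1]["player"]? 9850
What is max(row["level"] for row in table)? 84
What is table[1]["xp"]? 90086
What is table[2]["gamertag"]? "ShadowMage16"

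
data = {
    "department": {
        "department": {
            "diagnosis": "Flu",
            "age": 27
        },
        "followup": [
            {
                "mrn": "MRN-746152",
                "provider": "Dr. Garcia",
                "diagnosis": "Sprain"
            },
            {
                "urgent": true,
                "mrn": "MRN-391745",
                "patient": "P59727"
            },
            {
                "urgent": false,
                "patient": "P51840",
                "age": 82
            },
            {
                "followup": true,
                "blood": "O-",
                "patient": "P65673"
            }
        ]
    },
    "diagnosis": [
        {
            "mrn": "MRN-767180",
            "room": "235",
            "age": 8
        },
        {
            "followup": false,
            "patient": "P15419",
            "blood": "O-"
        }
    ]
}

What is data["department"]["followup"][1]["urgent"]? True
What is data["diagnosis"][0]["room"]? "235"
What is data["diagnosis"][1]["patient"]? "P15419"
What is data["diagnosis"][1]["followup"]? False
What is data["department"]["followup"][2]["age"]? 82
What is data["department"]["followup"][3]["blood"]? "O-"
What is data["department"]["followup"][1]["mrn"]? "MRN-391745"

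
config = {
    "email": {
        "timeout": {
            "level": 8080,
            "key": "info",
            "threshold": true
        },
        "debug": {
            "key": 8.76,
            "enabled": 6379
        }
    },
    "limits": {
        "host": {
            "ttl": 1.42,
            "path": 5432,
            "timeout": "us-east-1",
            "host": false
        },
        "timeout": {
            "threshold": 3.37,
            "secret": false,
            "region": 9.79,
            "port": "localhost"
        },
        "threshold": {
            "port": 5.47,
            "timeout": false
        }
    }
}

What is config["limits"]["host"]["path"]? 5432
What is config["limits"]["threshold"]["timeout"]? False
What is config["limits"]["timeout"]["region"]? 9.79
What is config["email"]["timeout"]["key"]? "info"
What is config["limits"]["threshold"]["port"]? 5.47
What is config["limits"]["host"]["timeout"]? "us-east-1"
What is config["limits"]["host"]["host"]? False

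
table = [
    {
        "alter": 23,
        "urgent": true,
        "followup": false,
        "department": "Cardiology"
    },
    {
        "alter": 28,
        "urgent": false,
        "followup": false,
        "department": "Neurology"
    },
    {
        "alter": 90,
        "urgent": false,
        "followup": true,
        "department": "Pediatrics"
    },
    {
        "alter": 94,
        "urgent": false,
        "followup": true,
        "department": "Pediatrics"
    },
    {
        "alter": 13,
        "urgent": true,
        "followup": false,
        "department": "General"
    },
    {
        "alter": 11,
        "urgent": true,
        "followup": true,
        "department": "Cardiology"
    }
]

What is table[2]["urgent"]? False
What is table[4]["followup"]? False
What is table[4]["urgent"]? True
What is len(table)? 6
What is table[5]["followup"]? True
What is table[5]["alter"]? 11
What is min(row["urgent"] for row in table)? False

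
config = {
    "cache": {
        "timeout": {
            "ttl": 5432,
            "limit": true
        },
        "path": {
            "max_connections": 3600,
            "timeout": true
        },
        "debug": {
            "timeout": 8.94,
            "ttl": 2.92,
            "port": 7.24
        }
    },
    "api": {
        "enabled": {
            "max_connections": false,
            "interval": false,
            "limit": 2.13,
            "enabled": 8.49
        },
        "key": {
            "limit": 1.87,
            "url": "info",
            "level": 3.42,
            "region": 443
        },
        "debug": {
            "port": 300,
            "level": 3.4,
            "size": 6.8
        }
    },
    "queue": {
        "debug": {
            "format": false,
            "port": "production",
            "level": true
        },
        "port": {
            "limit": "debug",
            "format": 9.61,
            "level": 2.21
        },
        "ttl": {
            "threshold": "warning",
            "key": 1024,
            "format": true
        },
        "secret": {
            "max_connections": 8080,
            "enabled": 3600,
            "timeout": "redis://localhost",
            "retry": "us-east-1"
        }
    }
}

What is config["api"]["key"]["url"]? "info"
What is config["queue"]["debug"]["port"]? "production"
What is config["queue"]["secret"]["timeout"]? "redis://localhost"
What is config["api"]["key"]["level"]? 3.42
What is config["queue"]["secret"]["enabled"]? 3600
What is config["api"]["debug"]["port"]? 300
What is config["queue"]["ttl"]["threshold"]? "warning"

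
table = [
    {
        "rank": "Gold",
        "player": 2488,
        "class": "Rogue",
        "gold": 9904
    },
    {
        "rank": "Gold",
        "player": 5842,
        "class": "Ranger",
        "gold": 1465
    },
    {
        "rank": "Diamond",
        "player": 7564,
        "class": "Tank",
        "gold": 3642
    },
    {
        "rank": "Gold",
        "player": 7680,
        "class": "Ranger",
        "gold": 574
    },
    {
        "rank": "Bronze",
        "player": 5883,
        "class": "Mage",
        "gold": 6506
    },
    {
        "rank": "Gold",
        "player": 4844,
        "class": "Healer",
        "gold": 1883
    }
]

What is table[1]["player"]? 5842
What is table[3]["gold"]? 574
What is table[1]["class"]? "Ranger"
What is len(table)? 6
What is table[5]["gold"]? 1883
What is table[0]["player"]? 2488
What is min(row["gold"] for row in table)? 574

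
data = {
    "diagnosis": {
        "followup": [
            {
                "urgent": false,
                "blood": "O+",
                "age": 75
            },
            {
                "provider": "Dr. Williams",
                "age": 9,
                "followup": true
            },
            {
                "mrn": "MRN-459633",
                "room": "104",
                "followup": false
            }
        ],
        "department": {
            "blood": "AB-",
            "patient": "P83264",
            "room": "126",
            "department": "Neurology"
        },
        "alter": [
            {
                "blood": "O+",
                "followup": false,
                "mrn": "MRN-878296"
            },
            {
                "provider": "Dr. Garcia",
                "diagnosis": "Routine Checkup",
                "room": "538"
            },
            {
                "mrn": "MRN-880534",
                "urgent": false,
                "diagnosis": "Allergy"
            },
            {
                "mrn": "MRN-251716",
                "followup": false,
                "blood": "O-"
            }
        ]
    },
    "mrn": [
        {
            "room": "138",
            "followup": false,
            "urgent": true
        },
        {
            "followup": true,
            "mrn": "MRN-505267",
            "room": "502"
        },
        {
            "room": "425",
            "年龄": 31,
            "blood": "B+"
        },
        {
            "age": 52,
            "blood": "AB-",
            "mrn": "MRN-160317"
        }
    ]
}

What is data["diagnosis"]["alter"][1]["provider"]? "Dr. Garcia"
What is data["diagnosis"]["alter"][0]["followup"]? False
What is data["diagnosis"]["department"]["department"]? "Neurology"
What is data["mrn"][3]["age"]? 52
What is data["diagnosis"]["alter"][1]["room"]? "538"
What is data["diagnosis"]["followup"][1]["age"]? 9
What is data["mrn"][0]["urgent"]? True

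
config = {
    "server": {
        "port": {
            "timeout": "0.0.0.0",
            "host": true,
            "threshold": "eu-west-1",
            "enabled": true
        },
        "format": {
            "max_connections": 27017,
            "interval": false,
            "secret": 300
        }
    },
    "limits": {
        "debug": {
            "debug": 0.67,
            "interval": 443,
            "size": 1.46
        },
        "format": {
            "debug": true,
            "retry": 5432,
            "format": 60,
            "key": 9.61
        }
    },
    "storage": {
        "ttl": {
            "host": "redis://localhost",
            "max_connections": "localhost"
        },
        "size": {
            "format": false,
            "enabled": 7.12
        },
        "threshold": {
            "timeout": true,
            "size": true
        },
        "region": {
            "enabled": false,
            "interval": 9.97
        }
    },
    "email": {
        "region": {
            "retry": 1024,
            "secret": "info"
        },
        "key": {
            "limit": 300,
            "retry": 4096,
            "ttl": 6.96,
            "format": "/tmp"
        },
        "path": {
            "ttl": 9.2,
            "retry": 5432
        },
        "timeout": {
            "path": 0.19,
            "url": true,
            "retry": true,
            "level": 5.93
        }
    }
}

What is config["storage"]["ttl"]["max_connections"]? "localhost"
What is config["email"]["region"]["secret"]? "info"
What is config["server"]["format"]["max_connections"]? 27017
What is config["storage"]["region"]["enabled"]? False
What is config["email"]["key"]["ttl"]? 6.96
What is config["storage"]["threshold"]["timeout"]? True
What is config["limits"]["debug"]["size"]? 1.46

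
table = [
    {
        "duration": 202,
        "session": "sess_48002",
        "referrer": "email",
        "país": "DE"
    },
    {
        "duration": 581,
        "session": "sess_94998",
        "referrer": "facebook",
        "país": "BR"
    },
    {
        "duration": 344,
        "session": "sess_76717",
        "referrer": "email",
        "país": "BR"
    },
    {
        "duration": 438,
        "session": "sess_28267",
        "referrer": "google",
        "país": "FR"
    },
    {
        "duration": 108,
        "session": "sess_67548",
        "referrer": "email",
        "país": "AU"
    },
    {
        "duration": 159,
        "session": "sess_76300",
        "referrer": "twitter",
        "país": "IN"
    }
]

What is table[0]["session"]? "sess_48002"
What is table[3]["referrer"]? "google"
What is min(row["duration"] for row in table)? 108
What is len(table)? 6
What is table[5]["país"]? "IN"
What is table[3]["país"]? "FR"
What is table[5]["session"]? "sess_76300"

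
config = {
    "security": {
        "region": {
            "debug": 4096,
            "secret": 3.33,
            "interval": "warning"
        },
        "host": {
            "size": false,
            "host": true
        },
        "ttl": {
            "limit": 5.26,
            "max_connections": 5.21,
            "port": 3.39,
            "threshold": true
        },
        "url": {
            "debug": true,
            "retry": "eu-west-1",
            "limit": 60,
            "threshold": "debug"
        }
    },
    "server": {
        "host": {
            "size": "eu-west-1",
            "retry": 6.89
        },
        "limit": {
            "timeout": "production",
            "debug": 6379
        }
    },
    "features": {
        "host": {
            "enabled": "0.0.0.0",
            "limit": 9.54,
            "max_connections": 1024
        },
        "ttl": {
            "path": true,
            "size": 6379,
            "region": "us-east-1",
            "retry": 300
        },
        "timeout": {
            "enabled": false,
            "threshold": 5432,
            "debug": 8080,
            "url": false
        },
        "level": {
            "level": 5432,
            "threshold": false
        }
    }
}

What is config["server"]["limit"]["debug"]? 6379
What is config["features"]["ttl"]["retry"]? 300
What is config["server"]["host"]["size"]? "eu-west-1"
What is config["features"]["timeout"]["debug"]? 8080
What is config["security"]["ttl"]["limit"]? 5.26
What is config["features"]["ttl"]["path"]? True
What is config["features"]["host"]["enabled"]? "0.0.0.0"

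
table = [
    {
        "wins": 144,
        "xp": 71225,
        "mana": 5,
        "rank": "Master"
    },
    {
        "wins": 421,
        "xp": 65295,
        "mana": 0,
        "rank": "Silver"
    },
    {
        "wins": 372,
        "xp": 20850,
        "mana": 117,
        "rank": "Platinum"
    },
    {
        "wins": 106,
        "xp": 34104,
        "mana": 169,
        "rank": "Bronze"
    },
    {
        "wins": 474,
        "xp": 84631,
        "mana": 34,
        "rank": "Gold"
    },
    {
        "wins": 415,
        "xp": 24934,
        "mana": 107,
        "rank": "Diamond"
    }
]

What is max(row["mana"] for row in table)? 169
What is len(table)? 6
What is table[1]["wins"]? 421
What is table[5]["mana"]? 107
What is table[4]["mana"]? 34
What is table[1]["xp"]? 65295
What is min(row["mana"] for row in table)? 0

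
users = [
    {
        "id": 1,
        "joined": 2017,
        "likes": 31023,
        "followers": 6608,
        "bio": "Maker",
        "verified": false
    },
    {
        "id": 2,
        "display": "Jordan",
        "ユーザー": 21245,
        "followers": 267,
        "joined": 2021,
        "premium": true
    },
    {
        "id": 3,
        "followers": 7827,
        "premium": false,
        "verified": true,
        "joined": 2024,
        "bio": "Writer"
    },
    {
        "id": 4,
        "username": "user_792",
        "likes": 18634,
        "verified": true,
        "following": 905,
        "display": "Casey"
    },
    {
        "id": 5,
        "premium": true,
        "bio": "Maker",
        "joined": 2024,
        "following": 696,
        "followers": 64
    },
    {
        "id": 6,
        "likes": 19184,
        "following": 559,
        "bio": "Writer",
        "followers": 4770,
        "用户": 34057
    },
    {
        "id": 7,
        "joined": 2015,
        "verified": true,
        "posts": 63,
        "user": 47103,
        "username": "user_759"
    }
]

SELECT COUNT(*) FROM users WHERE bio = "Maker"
2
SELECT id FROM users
[1, 2, 3, 4, 5, 6, 7]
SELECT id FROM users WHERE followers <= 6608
[1, 2, 5, 6]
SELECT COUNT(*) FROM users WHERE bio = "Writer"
2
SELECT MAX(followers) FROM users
7827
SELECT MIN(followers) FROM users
64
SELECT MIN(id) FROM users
1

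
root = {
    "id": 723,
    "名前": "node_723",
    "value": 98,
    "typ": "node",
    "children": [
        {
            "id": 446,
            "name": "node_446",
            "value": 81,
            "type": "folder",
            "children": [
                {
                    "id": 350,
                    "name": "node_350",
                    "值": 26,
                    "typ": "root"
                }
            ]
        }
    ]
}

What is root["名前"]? "node_723"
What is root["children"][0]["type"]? "folder"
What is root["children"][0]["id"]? 446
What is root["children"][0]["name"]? "node_446"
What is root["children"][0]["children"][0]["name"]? "node_350"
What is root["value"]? 98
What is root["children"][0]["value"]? 81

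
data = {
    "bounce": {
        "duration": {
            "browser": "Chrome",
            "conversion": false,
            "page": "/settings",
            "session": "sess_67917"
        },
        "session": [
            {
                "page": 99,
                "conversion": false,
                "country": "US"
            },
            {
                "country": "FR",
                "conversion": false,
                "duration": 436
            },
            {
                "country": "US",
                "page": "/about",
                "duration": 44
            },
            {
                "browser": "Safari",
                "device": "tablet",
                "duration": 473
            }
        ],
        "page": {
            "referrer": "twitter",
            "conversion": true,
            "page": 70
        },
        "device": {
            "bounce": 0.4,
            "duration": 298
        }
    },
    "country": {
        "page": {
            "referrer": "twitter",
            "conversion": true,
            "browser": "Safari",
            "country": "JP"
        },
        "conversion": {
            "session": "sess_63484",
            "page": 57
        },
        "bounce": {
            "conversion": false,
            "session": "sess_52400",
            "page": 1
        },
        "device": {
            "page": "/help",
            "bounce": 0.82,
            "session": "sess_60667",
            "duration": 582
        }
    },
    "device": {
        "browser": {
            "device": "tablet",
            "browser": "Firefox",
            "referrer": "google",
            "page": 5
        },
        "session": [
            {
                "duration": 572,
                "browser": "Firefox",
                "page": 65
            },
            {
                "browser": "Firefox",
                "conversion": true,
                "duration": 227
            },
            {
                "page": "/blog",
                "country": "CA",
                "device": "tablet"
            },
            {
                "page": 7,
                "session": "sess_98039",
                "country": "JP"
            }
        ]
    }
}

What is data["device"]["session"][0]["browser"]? "Firefox"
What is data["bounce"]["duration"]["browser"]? "Chrome"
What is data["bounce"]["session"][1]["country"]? "FR"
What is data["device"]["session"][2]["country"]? "CA"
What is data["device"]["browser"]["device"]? "tablet"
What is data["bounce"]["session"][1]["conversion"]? False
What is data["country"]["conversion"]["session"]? "sess_63484"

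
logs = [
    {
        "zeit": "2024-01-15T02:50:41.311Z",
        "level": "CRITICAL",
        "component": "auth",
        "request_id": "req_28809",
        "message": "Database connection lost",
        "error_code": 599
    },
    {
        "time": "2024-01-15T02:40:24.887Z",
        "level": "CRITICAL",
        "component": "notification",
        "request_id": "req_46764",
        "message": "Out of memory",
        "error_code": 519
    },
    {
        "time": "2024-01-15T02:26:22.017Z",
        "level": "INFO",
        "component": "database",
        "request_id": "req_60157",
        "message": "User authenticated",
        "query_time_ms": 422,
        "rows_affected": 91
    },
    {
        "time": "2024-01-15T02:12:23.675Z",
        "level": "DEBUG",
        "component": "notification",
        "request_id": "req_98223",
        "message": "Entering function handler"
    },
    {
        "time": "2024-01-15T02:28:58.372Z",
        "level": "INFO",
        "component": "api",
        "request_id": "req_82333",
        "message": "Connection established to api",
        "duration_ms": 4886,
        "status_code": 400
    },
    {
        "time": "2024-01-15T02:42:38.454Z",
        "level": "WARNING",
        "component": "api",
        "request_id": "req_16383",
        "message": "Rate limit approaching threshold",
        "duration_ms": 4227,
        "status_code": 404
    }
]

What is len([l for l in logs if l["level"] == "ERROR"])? 0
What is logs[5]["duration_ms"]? 4227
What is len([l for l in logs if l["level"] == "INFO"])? 2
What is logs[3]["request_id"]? "req_98223"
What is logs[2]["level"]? "INFO"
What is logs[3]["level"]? "DEBUG"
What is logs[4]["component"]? "api"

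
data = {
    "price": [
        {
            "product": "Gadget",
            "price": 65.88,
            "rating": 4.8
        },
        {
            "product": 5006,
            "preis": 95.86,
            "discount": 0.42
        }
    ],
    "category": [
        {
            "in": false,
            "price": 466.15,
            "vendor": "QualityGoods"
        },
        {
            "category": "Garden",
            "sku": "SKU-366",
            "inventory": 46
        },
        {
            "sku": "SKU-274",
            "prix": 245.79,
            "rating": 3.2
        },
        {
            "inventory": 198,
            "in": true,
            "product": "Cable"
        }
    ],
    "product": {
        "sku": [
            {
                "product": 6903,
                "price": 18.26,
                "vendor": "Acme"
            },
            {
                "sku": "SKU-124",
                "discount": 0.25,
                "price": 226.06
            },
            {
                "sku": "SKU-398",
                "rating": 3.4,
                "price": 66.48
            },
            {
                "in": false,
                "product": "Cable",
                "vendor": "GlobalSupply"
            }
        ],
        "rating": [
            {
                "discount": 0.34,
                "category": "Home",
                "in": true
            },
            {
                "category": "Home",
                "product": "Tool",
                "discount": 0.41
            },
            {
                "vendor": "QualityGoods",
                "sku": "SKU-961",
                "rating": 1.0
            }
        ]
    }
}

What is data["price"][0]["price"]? 65.88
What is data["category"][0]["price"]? 466.15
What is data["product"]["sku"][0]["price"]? 18.26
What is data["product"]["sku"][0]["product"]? 6903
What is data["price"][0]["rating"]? 4.8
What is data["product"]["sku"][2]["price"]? 66.48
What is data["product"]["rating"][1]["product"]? "Tool"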